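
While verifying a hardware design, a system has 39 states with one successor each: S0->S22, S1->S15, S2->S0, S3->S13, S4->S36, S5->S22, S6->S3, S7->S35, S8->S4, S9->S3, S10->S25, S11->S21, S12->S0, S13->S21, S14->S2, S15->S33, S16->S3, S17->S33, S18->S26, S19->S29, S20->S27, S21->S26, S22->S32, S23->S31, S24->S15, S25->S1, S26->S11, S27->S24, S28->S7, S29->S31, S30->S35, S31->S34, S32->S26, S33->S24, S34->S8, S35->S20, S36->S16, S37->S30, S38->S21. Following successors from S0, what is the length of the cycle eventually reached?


Trace from S0 until a state repeats:
  S0 -> S22 -> S32 -> S26 -> S11 -> S21 -> S26
S26 first seen at step 3, revisited at step 6.
Cycle length = 6 - 3 = 3

3


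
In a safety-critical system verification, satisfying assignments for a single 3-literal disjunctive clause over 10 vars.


Step 1: Total=2^10=1024
Step 2: Unsat when all 3 false: 2^7=128
Step 3: Sat=1024-128=896

896


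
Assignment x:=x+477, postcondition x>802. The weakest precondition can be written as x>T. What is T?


Formula: wp(x:=E, P) = P[E/x] (substitute E for x in postcondition)
Step 1: Postcondition: x>802
Step 2: Substitute x+477 for x: x+477>802
Step 3: Solve for x: x > 802-477 = 325

325


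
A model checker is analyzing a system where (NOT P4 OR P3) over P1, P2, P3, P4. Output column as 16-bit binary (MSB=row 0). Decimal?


Formula: (NOT P4 OR P3) over P1, P2, P3, P4 (16 rows)
Evaluate each row (bits = P1,P2,P3,P4, MSB first):
  row 0 [0000]: (NOT 0 OR 0) -> 1
  row 1 [0001]: (NOT 1 OR 0) -> 0
  row 2 [0010]: (NOT 0 OR 1) -> 1
  row 3 [0011]: (NOT 1 OR 1) -> 1
  row 4 [0100]: (NOT 0 OR 0) -> 1
  row 5 [0101]: (NOT 1 OR 0) -> 0
  row 6 [0110]: (NOT 0 OR 1) -> 1
  row 7 [0111]: (NOT 1 OR 1) -> 1
  row 8 [1000]: (NOT 0 OR 0) -> 1
  row 9 [1001]: (NOT 1 OR 0) -> 0
  row 10 [1010]: (NOT 0 OR 1) -> 1
  row 11 [1011]: (NOT 1 OR 1) -> 1
  row 12 [1100]: (NOT 0 OR 0) -> 1
  row 13 [1101]: (NOT 1 OR 0) -> 0
  row 14 [1110]: (NOT 0 OR 1) -> 1
  row 15 [1111]: (NOT 1 OR 1) -> 1
Full result column, 4 rows per line (P1,P2 fixed per line; P3,P4 runs 00..11 left to right):
  rows 0-3 [P1,P2=00]: 1011  = hex B
  rows 4-7 [P1,P2=01]: 1011  = hex B
  rows 8-11 [P1,P2=10]: 1011  = hex B
  rows 12-15 [P1,P2=11]: 1011  = hex B
Output column (row 0 .. row 15) = 1011101110111011
Output column grouped in 4s = 1011 1011 1011 1011 = 0xBBBB
Convert to decimal digit by digit (value = value*16 + digit):
  B -> 11
  11*16 + 11 (B) = 187
  187*16 + 11 (B) = 3003
  3003*16 + 11 (B) = 48059
Decimal = 48059

48059


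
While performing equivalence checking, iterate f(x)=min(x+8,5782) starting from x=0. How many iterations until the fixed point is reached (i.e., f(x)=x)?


Step 1: x=0, cap=5782, increment=8
Step 2: x grows by 8 each step until capped at 5782; fixed point is x=5782
Step 3: iterations = ceil(5782/8) = 723

723


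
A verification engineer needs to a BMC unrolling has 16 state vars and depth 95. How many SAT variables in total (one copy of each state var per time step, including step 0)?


BMC unrolls to depth k, creating one copy of each state var for steps 0..k.
Step count = 95 + 1 = 96 (steps 0 through 95)
Vars per step = 16
Total = 16 * 96 = 1536

1536


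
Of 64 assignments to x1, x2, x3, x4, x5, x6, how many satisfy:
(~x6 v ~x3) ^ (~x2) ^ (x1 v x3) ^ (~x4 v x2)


CNF with 4 clauses over 6 vars (64 assignments).
An assignment satisfies CNF iff every clause has >=1 true literal.
Check each row (bits = x1,x2,x3,x4,x5,x6; clause T/F shown):
  row 0 [000000]: clauses=TTFT -> 0
  row 1 [000001]: clauses=TTFT -> 0
  row 2 [000010]: clauses=TTFT -> 0
  row 3 [000011]: clauses=TTFT -> 0
  row 4 [000100]: clauses=TTFF -> 0
  (every remaining row is evaluated the same way; all 64 results are listed next)
Full result column, 8 rows per line (x1,x2,x3 fixed per line; x4,x5,x6 runs 000..111 left to right):
  rows 0-7 [x1,x2,x3=000]: 00000000  (ones: 0)
  rows 8-15 [x1,x2,x3=001]: 10100000  (ones: 2)
  rows 16-23 [x1,x2,x3=010]: 00000000  (ones: 0)
  rows 24-31 [x1,x2,x3=011]: 00000000  (ones: 0)
  rows 32-39 [x1,x2,x3=100]: 11110000  (ones: 4)
  rows 40-47 [x1,x2,x3=101]: 10100000  (ones: 2)
  rows 48-55 [x1,x2,x3=110]: 00000000  (ones: 0)
  rows 56-63 [x1,x2,x3=111]: 00000000  (ones: 0)
Satisfying assignments = 0+2+0+0+4+2+0+0 = 8

8


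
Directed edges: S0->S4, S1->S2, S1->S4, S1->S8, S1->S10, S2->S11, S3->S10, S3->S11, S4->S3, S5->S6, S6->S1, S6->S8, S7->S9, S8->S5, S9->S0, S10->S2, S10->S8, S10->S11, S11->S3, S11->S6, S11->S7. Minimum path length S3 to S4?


BFS layer-by-layer from S3:
  dist 0: {S3}
  dist 1: {S10, S11}
  dist 2: {S2, S6, S7, S8}
  dist 3: {S1, S5, S9}
  dist 4: {S0, S4}
  -> S4 reached at distance 4
Shortest path length = 4

4


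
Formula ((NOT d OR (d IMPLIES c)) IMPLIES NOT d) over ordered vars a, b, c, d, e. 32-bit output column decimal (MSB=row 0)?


Formula: ((NOT d OR (d IMPLIES c)) IMPLIES NOT d) over a, b, c, d, e (32 rows)
Evaluate each row (bits = a,b,c,d,e, MSB first):
  row 0 [00000]: ((NOT 0 OR (0 IMPLIES 0)) IMPLIES NOT 0) -> 1
  row 1 [00001]: ((NOT 0 OR (0 IMPLIES 0)) IMPLIES NOT 0) -> 1
  row 2 [00010]: ((NOT 1 OR (1 IMPLIES 0)) IMPLIES NOT 1) -> 1
  row 3 [00011]: ((NOT 1 OR (1 IMPLIES 0)) IMPLIES NOT 1) -> 1
  row 4 [00100]: ((NOT 0 OR (0 IMPLIES 1)) IMPLIES NOT 0) -> 1
  row 5 [00101]: ((NOT 0 OR (0 IMPLIES 1)) IMPLIES NOT 0) -> 1
  row 6 [00110]: ((NOT 1 OR (1 IMPLIES 1)) IMPLIES NOT 1) -> 0
  row 7 [00111]: ((NOT 1 OR (1 IMPLIES 1)) IMPLIES NOT 1) -> 0
  row 8 [01000]: ((NOT 0 OR (0 IMPLIES 0)) IMPLIES NOT 0) -> 1
  row 9 [01001]: ((NOT 0 OR (0 IMPLIES 0)) IMPLIES NOT 0) -> 1
  row 10 [01010]: ((NOT 1 OR (1 IMPLIES 0)) IMPLIES NOT 1) -> 1
  row 11 [01011]: ((NOT 1 OR (1 IMPLIES 0)) IMPLIES NOT 1) -> 1
  row 12 [01100]: ((NOT 0 OR (0 IMPLIES 1)) IMPLIES NOT 0) -> 1
  row 13 [01101]: ((NOT 0 OR (0 IMPLIES 1)) IMPLIES NOT 0) -> 1
  row 14 [01110]: ((NOT 1 OR (1 IMPLIES 1)) IMPLIES NOT 1) -> 0
  row 15 [01111]: ((NOT 1 OR (1 IMPLIES 1)) IMPLIES NOT 1) -> 0
  row 16 [10000]: ((NOT 0 OR (0 IMPLIES 0)) IMPLIES NOT 0) -> 1
  row 17 [10001]: ((NOT 0 OR (0 IMPLIES 0)) IMPLIES NOT 0) -> 1
  row 18 [10010]: ((NOT 1 OR (1 IMPLIES 0)) IMPLIES NOT 1) -> 1
  row 19 [10011]: ((NOT 1 OR (1 IMPLIES 0)) IMPLIES NOT 1) -> 1
  row 20 [10100]: ((NOT 0 OR (0 IMPLIES 1)) IMPLIES NOT 0) -> 1
  row 21 [10101]: ((NOT 0 OR (0 IMPLIES 1)) IMPLIES NOT 0) -> 1
  row 22 [10110]: ((NOT 1 OR (1 IMPLIES 1)) IMPLIES NOT 1) -> 0
  row 23 [10111]: ((NOT 1 OR (1 IMPLIES 1)) IMPLIES NOT 1) -> 0
  row 24 [11000]: ((NOT 0 OR (0 IMPLIES 0)) IMPLIES NOT 0) -> 1
  row 25 [11001]: ((NOT 0 OR (0 IMPLIES 0)) IMPLIES NOT 0) -> 1
  row 26 [11010]: ((NOT 1 OR (1 IMPLIES 0)) IMPLIES NOT 1) -> 1
  row 27 [11011]: ((NOT 1 OR (1 IMPLIES 0)) IMPLIES NOT 1) -> 1
  row 28 [11100]: ((NOT 0 OR (0 IMPLIES 1)) IMPLIES NOT 0) -> 1
  row 29 [11101]: ((NOT 0 OR (0 IMPLIES 1)) IMPLIES NOT 0) -> 1
  row 30 [11110]: ((NOT 1 OR (1 IMPLIES 1)) IMPLIES NOT 1) -> 0
  row 31 [11111]: ((NOT 1 OR (1 IMPLIES 1)) IMPLIES NOT 1) -> 0
Full result column, 4 rows per line (a,b,c fixed per line; d,e runs 00..11 left to right):
  rows 0-3 [a,b,c=000]: 1111  = hex F
  rows 4-7 [a,b,c=001]: 1100  = hex C
  rows 8-11 [a,b,c=010]: 1111  = hex F
  rows 12-15 [a,b,c=011]: 1100  = hex C
  rows 16-19 [a,b,c=100]: 1111  = hex F
  rows 20-23 [a,b,c=101]: 1100  = hex C
  rows 24-27 [a,b,c=110]: 1111  = hex F
  rows 28-31 [a,b,c=111]: 1100  = hex C
Output column (row 0 .. row 31) = 11111100111111001111110011111100
Output column grouped in 4s = 1111 1100 1111 1100 1111 1100 1111 1100 = 0xFCFCFCFC
Convert to decimal digit by digit (value = value*16 + digit):
  F -> 15
  15*16 + 12 (C) = 252
  252*16 + 15 (F) = 4047
  4047*16 + 12 (C) = 64764
  64764*16 + 15 (F) = 1036239
  1036239*16 + 12 (C) = 16579836
  16579836*16 + 15 (F) = 265277391
  265277391*16 + 12 (C) = 4244438268
Decimal = 4244438268

4244438268


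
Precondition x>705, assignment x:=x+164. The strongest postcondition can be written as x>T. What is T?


Formula: sp(P, x:=E) = exists old_x. (x = E[old_x/x]) AND P[old_x/x] (old_x is the value of x before the assignment; eliminate old_x by solving x = E[old_x/x] for old_x)
Step 1: Precondition P: x>705, i.e. old_x > 705
Step 2: Assignment gives x = old_x + 164, so old_x = x - 164
Step 3: Substitute into P: x - 164 > 705
Step 4: Simplify: x > 705+164 = 869

869


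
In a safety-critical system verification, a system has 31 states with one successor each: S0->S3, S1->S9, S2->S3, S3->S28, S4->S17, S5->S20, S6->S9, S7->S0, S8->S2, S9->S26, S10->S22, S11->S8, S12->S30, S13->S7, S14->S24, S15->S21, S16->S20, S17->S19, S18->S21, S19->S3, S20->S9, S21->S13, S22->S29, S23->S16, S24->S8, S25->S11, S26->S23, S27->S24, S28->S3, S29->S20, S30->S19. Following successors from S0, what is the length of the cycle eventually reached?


Trace from S0 until a state repeats:
  S0 -> S3 -> S28 -> S3
S3 first seen at step 1, revisited at step 3.
Cycle length = 3 - 1 = 2

2


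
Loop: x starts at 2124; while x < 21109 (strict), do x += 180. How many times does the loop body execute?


Step 1: x goes from 2124 toward 21109 by 180; the body runs while x<21109, so iterations = ceil((bound-start)/step)
Step 2: Distance=18985
Step 3: ceil(18985/180)=106

106


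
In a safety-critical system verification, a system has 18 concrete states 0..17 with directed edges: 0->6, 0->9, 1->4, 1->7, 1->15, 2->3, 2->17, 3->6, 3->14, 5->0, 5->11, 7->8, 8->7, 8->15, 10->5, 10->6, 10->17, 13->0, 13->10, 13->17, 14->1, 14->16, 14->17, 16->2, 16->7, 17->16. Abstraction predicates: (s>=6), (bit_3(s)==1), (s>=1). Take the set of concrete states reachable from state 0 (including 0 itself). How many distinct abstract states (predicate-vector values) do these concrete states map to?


BFS from 0:
Concrete reachable: {0, 6, 9}
Abstract via predicates (s>=6), (bit_3(s)==1), (s>=1):
  (0,0,0) <- {0}
  (1,0,1) <- {6}
  (1,1,1) <- {9}
Distinct abstract states = 3

3


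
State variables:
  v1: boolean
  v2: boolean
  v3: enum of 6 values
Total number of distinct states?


State space = product of domain sizes of all variables.
Domain sizes:
  v1 (boolean): 2
  v2 (boolean): 2
  v3 (enum of 6 values): 6
Product = 2 * 2 * 6 = 24

24


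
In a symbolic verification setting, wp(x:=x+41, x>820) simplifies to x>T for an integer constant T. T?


Formula: wp(x:=E, P) = P[E/x] (substitute E for x in postcondition)
Step 1: Postcondition: x>820
Step 2: Substitute x+41 for x: x+41>820
Step 3: Solve for x: x > 820-41 = 779

779


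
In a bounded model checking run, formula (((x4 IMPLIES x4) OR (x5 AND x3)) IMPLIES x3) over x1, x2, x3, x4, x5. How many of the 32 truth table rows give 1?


Formula: (((x4 IMPLIES x4) OR (x5 AND x3)) IMPLIES x3) over 5 vars (32 rows)
Evaluate each row (x1, x2, x3, x4, x5 as bits, MSB first):
  row 0 [00000]: (((0 IMPLIES 0) OR (0 AND 0)) IMPLIES 0) -> 0
  row 1 [00001]: (((0 IMPLIES 0) OR (1 AND 0)) IMPLIES 0) -> 0
  row 2 [00010]: (((1 IMPLIES 1) OR (0 AND 0)) IMPLIES 0) -> 0
  row 3 [00011]: (((1 IMPLIES 1) OR (1 AND 0)) IMPLIES 0) -> 0
  row 4 [00100]: (((0 IMPLIES 0) OR (0 AND 1)) IMPLIES 1) -> 1
  row 5 [00101]: (((0 IMPLIES 0) OR (1 AND 1)) IMPLIES 1) -> 1
  row 6 [00110]: (((1 IMPLIES 1) OR (0 AND 1)) IMPLIES 1) -> 1
  row 7 [00111]: (((1 IMPLIES 1) OR (1 AND 1)) IMPLIES 1) -> 1
  row 8 [01000]: (((0 IMPLIES 0) OR (0 AND 0)) IMPLIES 0) -> 0
  row 9 [01001]: (((0 IMPLIES 0) OR (1 AND 0)) IMPLIES 0) -> 0
  row 10 [01010]: (((1 IMPLIES 1) OR (0 AND 0)) IMPLIES 0) -> 0
  row 11 [01011]: (((1 IMPLIES 1) OR (1 AND 0)) IMPLIES 0) -> 0
  row 12 [01100]: (((0 IMPLIES 0) OR (0 AND 1)) IMPLIES 1) -> 1
  row 13 [01101]: (((0 IMPLIES 0) OR (1 AND 1)) IMPLIES 1) -> 1
  row 14 [01110]: (((1 IMPLIES 1) OR (0 AND 1)) IMPLIES 1) -> 1
  row 15 [01111]: (((1 IMPLIES 1) OR (1 AND 1)) IMPLIES 1) -> 1
  row 16 [10000]: (((0 IMPLIES 0) OR (0 AND 0)) IMPLIES 0) -> 0
  row 17 [10001]: (((0 IMPLIES 0) OR (1 AND 0)) IMPLIES 0) -> 0
  row 18 [10010]: (((1 IMPLIES 1) OR (0 AND 0)) IMPLIES 0) -> 0
  row 19 [10011]: (((1 IMPLIES 1) OR (1 AND 0)) IMPLIES 0) -> 0
  row 20 [10100]: (((0 IMPLIES 0) OR (0 AND 1)) IMPLIES 1) -> 1
  row 21 [10101]: (((0 IMPLIES 0) OR (1 AND 1)) IMPLIES 1) -> 1
  row 22 [10110]: (((1 IMPLIES 1) OR (0 AND 1)) IMPLIES 1) -> 1
  row 23 [10111]: (((1 IMPLIES 1) OR (1 AND 1)) IMPLIES 1) -> 1
  row 24 [11000]: (((0 IMPLIES 0) OR (0 AND 0)) IMPLIES 0) -> 0
  row 25 [11001]: (((0 IMPLIES 0) OR (1 AND 0)) IMPLIES 0) -> 0
  row 26 [11010]: (((1 IMPLIES 1) OR (0 AND 0)) IMPLIES 0) -> 0
  row 27 [11011]: (((1 IMPLIES 1) OR (1 AND 0)) IMPLIES 0) -> 0
  row 28 [11100]: (((0 IMPLIES 0) OR (0 AND 1)) IMPLIES 1) -> 1
  row 29 [11101]: (((0 IMPLIES 0) OR (1 AND 1)) IMPLIES 1) -> 1
  row 30 [11110]: (((1 IMPLIES 1) OR (0 AND 1)) IMPLIES 1) -> 1
  row 31 [11111]: (((1 IMPLIES 1) OR (1 AND 1)) IMPLIES 1) -> 1
Full result column, 8 rows per line (x1,x2 fixed per line; x3,x4,x5 runs 000..111 left to right):
  rows 0-7 [x1,x2=00]: 00001111  (ones: 4)
  rows 8-15 [x1,x2=01]: 00001111  (ones: 4)
  rows 16-23 [x1,x2=10]: 00001111  (ones: 4)
  rows 24-31 [x1,x2=11]: 00001111  (ones: 4)
Count of 1-rows = 4+4+4+4 = 16

16


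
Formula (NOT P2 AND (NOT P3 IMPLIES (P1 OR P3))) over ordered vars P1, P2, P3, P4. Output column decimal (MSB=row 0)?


Formula: (NOT P2 AND (NOT P3 IMPLIES (P1 OR P3))) over P1, P2, P3, P4 (16 rows)
Evaluate each row (bits = P1,P2,P3,P4, MSB first):
  row 0 [0000]: (NOT 0 AND (NOT 0 IMPLIES (0 OR 0))) -> 0
  row 1 [0001]: (NOT 0 AND (NOT 0 IMPLIES (0 OR 0))) -> 0
  row 2 [0010]: (NOT 0 AND (NOT 1 IMPLIES (0 OR 1))) -> 1
  row 3 [0011]: (NOT 0 AND (NOT 1 IMPLIES (0 OR 1))) -> 1
  row 4 [0100]: (NOT 1 AND (NOT 0 IMPLIES (0 OR 0))) -> 0
  row 5 [0101]: (NOT 1 AND (NOT 0 IMPLIES (0 OR 0))) -> 0
  row 6 [0110]: (NOT 1 AND (NOT 1 IMPLIES (0 OR 1))) -> 0
  row 7 [0111]: (NOT 1 AND (NOT 1 IMPLIES (0 OR 1))) -> 0
  row 8 [1000]: (NOT 0 AND (NOT 0 IMPLIES (1 OR 0))) -> 1
  row 9 [1001]: (NOT 0 AND (NOT 0 IMPLIES (1 OR 0))) -> 1
  row 10 [1010]: (NOT 0 AND (NOT 1 IMPLIES (1 OR 1))) -> 1
  row 11 [1011]: (NOT 0 AND (NOT 1 IMPLIES (1 OR 1))) -> 1
  row 12 [1100]: (NOT 1 AND (NOT 0 IMPLIES (1 OR 0))) -> 0
  row 13 [1101]: (NOT 1 AND (NOT 0 IMPLIES (1 OR 0))) -> 0
  row 14 [1110]: (NOT 1 AND (NOT 1 IMPLIES (1 OR 1))) -> 0
  row 15 [1111]: (NOT 1 AND (NOT 1 IMPLIES (1 OR 1))) -> 0
Full result column, 4 rows per line (P1,P2 fixed per line; P3,P4 runs 00..11 left to right):
  rows 0-3 [P1,P2=00]: 0011  = hex 3
  rows 4-7 [P1,P2=01]: 0000  = hex 0
  rows 8-11 [P1,P2=10]: 1111  = hex F
  rows 12-15 [P1,P2=11]: 0000  = hex 0
Output column (row 0 .. row 15) = 0011000011110000
Output column grouped in 4s = 0011 0000 1111 0000 = 0x30F0
Convert to decimal digit by digit (value = value*16 + digit):
  3 -> 3
  3*16 + 0 = 48
  48*16 + 15 (F) = 783
  783*16 + 0 = 12528
Decimal = 12528

12528


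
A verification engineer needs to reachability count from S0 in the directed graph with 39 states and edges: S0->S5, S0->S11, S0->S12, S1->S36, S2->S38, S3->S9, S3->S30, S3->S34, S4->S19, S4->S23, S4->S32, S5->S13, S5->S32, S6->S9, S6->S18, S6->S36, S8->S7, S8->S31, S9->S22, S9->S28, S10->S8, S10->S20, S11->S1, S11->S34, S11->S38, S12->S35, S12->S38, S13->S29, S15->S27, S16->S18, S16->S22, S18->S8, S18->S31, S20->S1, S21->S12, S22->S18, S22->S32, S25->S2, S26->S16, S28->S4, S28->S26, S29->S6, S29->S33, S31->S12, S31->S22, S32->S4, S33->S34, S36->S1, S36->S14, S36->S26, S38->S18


BFS from S0:
  layer 0: {S0}
  layer 1: {S5, S11, S12}
  layer 2: {S1, S13, S32, S34, S35, S38}
  layer 3: {S4, S18, S29, S36}
  layer 4: {S6, S8, S14, S19, S23, S26, S31, S33}
  layer 5: {S7, S9, S16, S22}
  layer 6: {S28}
Reachable set: {S0, S1, S4, S5, S6, S7, S8, S9, S11, S12, S13, S14, S16, S18, S19, S22, S23, S26, S28, S29, S31, S32, S33, S34, S35, S36, S38}
Count = 27

27


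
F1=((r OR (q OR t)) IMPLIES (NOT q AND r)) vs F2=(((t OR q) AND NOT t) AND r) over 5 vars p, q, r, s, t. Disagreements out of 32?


F1 = ((r OR (q OR t)) IMPLIES (NOT q AND r))
F2 = (((t OR q) AND NOT t) AND r)
Evaluate both on each of 32 rows (bits = p,q,r,s,t):
  row 0 [00000]: F1=1 F2=0 (differ) -> 1
  row 1 [00001]: F1=0 F2=0 -> 0
  row 2 [00010]: F1=1 F2=0 (differ) -> 1
  row 3 [00011]: F1=0 F2=0 -> 0
  row 4 [00100]: F1=1 F2=0 (differ) -> 1
  row 5 [00101]: F1=1 F2=0 (differ) -> 1
  row 6 [00110]: F1=1 F2=0 (differ) -> 1
  row 7 [00111]: F1=1 F2=0 (differ) -> 1
  row 8 [01000]: F1=0 F2=0 -> 0
  row 9 [01001]: F1=0 F2=0 -> 0
  row 10 [01010]: F1=0 F2=0 -> 0
  row 11 [01011]: F1=0 F2=0 -> 0
  row 12 [01100]: F1=0 F2=1 (differ) -> 1
  row 13 [01101]: F1=0 F2=0 -> 0
  row 14 [01110]: F1=0 F2=1 (differ) -> 1
  row 15 [01111]: F1=0 F2=0 -> 0
  row 16 [10000]: F1=1 F2=0 (differ) -> 1
  row 17 [10001]: F1=0 F2=0 -> 0
  row 18 [10010]: F1=1 F2=0 (differ) -> 1
  row 19 [10011]: F1=0 F2=0 -> 0
  row 20 [10100]: F1=1 F2=0 (differ) -> 1
  row 21 [10101]: F1=1 F2=0 (differ) -> 1
  row 22 [10110]: F1=1 F2=0 (differ) -> 1
  row 23 [10111]: F1=1 F2=0 (differ) -> 1
  row 24 [11000]: F1=0 F2=0 -> 0
  row 25 [11001]: F1=0 F2=0 -> 0
  row 26 [11010]: F1=0 F2=0 -> 0
  row 27 [11011]: F1=0 F2=0 -> 0
  row 28 [11100]: F1=0 F2=1 (differ) -> 1
  row 29 [11101]: F1=0 F2=0 -> 0
  row 30 [11110]: F1=0 F2=1 (differ) -> 1
  row 31 [11111]: F1=0 F2=0 -> 0
Full result column, 8 rows per line (p,q fixed per line; r,s,t runs 000..111 left to right):
  rows 0-7 [p,q=00]: 10101111  (ones: 6)
  rows 8-15 [p,q=01]: 00001010  (ones: 2)
  rows 16-23 [p,q=10]: 10101111  (ones: 6)
  rows 24-31 [p,q=11]: 00001010  (ones: 2)
Disagreements = 6+2+6+2 = 16

16


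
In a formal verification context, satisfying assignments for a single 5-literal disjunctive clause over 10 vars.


Step 1: Total=2^10=1024
Step 2: Unsat when all 5 false: 2^5=32
Step 3: Sat=1024-32=992

992


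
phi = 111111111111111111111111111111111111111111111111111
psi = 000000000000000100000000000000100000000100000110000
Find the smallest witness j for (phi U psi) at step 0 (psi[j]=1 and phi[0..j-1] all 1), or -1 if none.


(phi U psi) at 0: need smallest j with psi[j]=1 and phi[i]=1 for all i in [0,j).
Scan from step 0:
  step 0: phi=1, psi=0 -> continue
  step 1: phi=1, psi=0 -> continue
  step 2: phi=1, psi=0 -> continue
  step 3: phi=1, psi=0 -> continue
  step 15: psi=1 and phi held for [0,15) -> witness found
Witness step = 15

15


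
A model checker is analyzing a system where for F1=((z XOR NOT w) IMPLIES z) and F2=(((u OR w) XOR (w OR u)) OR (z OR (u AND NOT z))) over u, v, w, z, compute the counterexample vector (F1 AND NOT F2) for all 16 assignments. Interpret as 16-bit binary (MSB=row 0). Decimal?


F1 = ((z XOR NOT w) IMPLIES z)
F2 = (((u OR w) XOR (w OR u)) OR (z OR (u AND NOT z)))
Counterexample to F1=>F2 is where F1=1 and F2=0.
Evaluate each row (bits = u,v,w,z, MSB first):
  row 0 [0000]: F1=0 F2=0 -> F1&~F2 -> 0
  row 1 [0001]: F1=1 F2=1 -> F1&~F2 -> 0
  row 2 [0010]: F1=1 F2=0 -> F1&~F2 -> 1
  row 3 [0011]: F1=1 F2=1 -> F1&~F2 -> 0
  row 4 [0100]: F1=0 F2=0 -> F1&~F2 -> 0
  row 5 [0101]: F1=1 F2=1 -> F1&~F2 -> 0
  row 6 [0110]: F1=1 F2=0 -> F1&~F2 -> 1
  row 7 [0111]: F1=1 F2=1 -> F1&~F2 -> 0
  row 8 [1000]: F1=0 F2=1 -> F1&~F2 -> 0
  row 9 [1001]: F1=1 F2=1 -> F1&~F2 -> 0
  row 10 [1010]: F1=1 F2=1 -> F1&~F2 -> 0
  row 11 [1011]: F1=1 F2=1 -> F1&~F2 -> 0
  row 12 [1100]: F1=0 F2=1 -> F1&~F2 -> 0
  row 13 [1101]: F1=1 F2=1 -> F1&~F2 -> 0
  row 14 [1110]: F1=1 F2=1 -> F1&~F2 -> 0
  row 15 [1111]: F1=1 F2=1 -> F1&~F2 -> 0
Full result column, 4 rows per line (u,v fixed per line; w,z runs 00..11 left to right):
  rows 0-3 [u,v=00]: 0010  = hex 2
  rows 4-7 [u,v=01]: 0010  = hex 2
  rows 8-11 [u,v=10]: 0000  = hex 0
  rows 12-15 [u,v=11]: 0000  = hex 0
Counterexample vector (row 0 .. row 15) = 0010001000000000
Output column grouped in 4s = 0010 0010 0000 0000 = 0x2200
Convert to decimal digit by digit (value = value*16 + digit):
  2 -> 2
  2*16 + 2 = 34
  34*16 + 0 = 544
  544*16 + 0 = 8704
Decimal = 8704

8704


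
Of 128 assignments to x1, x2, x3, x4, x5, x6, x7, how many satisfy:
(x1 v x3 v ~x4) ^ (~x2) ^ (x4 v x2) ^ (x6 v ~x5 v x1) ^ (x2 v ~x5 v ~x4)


CNF with 5 clauses over 7 vars (128 assignments).
An assignment satisfies CNF iff every clause has >=1 true literal.
Check each row (bits = x1,x2,x3,x4,x5,x6,x7; clause T/F shown):
  row 0 [0000000]: clauses=TTFTT -> 0
  row 1 [0000001]: clauses=TTFTT -> 0
  row 2 [0000010]: clauses=TTFTT -> 0
  row 3 [0000011]: clauses=TTFTT -> 0
  row 4 [0000100]: clauses=TTFFT -> 0
  (every remaining row is evaluated the same way; all 128 results are listed next)
Full result column, 8 rows per line (x1,x2,x3,x4 fixed per line; x5,x6,x7 runs 000..111 left to right):
  rows 0-7 [x1,x2,x3,x4=0000]: 00000000  (ones: 0)
  rows 8-15 [x1,x2,x3,x4=0001]: 00000000  (ones: 0)
  rows 16-23 [x1,x2,x3,x4=0010]: 00000000  (ones: 0)
  rows 24-31 [x1,x2,x3,x4=0011]: 11110000  (ones: 4)
  rows 32-39 [x1,x2,x3,x4=0100]: 00000000  (ones: 0)
  rows 40-47 [x1,x2,x3,x4=0101]: 00000000  (ones: 0)
  rows 48-55 [x1,x2,x3,x4=0110]: 00000000  (ones: 0)
  rows 56-63 [x1,x2,x3,x4=0111]: 00000000  (ones: 0)
  rows 64-71 [x1,x2,x3,x4=1000]: 00000000  (ones: 0)
  rows 72-79 [x1,x2,x3,x4=1001]: 11110000  (ones: 4)
  rows 80-87 [x1,x2,x3,x4=1010]: 00000000  (ones: 0)
  rows 88-95 [x1,x2,x3,x4=1011]: 11110000  (ones: 4)
  rows 96-103 [x1,x2,x3,x4=1100]: 00000000  (ones: 0)
  rows 104-111 [x1,x2,x3,x4=1101]: 00000000  (ones: 0)
  rows 112-119 [x1,x2,x3,x4=1110]: 00000000  (ones: 0)
  rows 120-127 [x1,x2,x3,x4=1111]: 00000000  (ones: 0)
Satisfying assignments = 0+0+0+4+0+0+0+0+0+4+0+4+0+0+0+0 = 12

12


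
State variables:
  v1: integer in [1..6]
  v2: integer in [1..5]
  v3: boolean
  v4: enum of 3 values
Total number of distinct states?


State space = product of domain sizes of all variables.
Domain sizes:
  v1 (integer in [1..6]): 6
  v2 (integer in [1..5]): 5
  v3 (boolean): 2
  v4 (enum of 3 values): 3
Product = 6 * 5 * 2 * 3 = 180

180


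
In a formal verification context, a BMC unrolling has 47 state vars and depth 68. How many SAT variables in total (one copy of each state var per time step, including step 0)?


BMC unrolls to depth k, creating one copy of each state var for steps 0..k.
Step count = 68 + 1 = 69 (steps 0 through 68)
Vars per step = 47
Total = 47 * 69 = 3243

3243


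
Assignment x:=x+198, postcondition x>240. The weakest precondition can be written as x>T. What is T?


Formula: wp(x:=E, P) = P[E/x] (substitute E for x in postcondition)
Step 1: Postcondition: x>240
Step 2: Substitute x+198 for x: x+198>240
Step 3: Solve for x: x > 240-198 = 42

42


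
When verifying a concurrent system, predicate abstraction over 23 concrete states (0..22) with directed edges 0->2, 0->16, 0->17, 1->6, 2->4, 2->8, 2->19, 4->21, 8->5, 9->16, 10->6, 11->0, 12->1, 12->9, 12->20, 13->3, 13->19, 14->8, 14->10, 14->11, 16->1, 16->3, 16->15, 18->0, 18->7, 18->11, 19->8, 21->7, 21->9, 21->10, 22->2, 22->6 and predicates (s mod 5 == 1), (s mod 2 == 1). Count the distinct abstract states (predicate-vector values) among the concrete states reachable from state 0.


BFS from 0:
Concrete reachable: {0, 1, 2, 3, 4, 5, 6, 7, 8, 9, 10, 15, 16, 17, 19, 21}
Abstract via predicates (s mod 5 == 1), (s mod 2 == 1):
  (0,0) <- {0, 2, 4, 8, 10}
  (0,1) <- {3, 5, 7, 9, 15, 17, 19}
  (1,0) <- {6, 16}
  (1,1) <- {1, 21}
Distinct abstract states = 4

4


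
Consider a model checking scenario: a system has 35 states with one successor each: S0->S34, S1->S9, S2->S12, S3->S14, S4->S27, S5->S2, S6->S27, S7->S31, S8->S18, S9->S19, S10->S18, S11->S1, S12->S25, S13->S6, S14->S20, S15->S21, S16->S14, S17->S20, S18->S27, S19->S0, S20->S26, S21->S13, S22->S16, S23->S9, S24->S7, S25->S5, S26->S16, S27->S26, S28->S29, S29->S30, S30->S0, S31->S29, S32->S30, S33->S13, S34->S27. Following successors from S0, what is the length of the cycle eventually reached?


Trace from S0 until a state repeats:
  S0 -> S34 -> S27 -> S26 -> S16 -> S14 -> S20 -> S26
S26 first seen at step 3, revisited at step 7.
Cycle length = 7 - 3 = 4

4


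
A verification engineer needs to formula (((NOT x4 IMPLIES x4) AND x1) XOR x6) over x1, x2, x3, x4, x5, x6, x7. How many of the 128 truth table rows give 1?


Formula: (((NOT x4 IMPLIES x4) AND x1) XOR x6) over 7 vars (128 rows)
Evaluate each row (x1, x2, x3, x4, x5, x6, x7 as bits, MSB first):
  row 0 [0000000]: (((NOT 0 IMPLIES 0) AND 0) XOR 0) -> 0
  row 1 [0000001]: (((NOT 0 IMPLIES 0) AND 0) XOR 0) -> 0
  row 2 [0000010]: (((NOT 0 IMPLIES 0) AND 0) XOR 1) -> 1
  row 3 [0000011]: (((NOT 0 IMPLIES 0) AND 0) XOR 1) -> 1
  row 4 [0000100]: (((NOT 0 IMPLIES 0) AND 0) XOR 0) -> 0
  (every remaining row is evaluated the same way; all 128 results are listed next)
Full result column, 8 rows per line (x1,x2,x3,x4 fixed per line; x5,x6,x7 runs 000..111 left to right):
  rows 0-7 [x1,x2,x3,x4=0000]: 00110011  (ones: 4)
  rows 8-15 [x1,x2,x3,x4=0001]: 00110011  (ones: 4)
  rows 16-23 [x1,x2,x3,x4=0010]: 00110011  (ones: 4)
  rows 24-31 [x1,x2,x3,x4=0011]: 00110011  (ones: 4)
  rows 32-39 [x1,x2,x3,x4=0100]: 00110011  (ones: 4)
  rows 40-47 [x1,x2,x3,x4=0101]: 00110011  (ones: 4)
  rows 48-55 [x1,x2,x3,x4=0110]: 00110011  (ones: 4)
  rows 56-63 [x1,x2,x3,x4=0111]: 00110011  (ones: 4)
  rows 64-71 [x1,x2,x3,x4=1000]: 00110011  (ones: 4)
  rows 72-79 [x1,x2,x3,x4=1001]: 11001100  (ones: 4)
  rows 80-87 [x1,x2,x3,x4=1010]: 00110011  (ones: 4)
  rows 88-95 [x1,x2,x3,x4=1011]: 11001100  (ones: 4)
  rows 96-103 [x1,x2,x3,x4=1100]: 00110011  (ones: 4)
  rows 104-111 [x1,x2,x3,x4=1101]: 11001100  (ones: 4)
  rows 112-119 [x1,x2,x3,x4=1110]: 00110011  (ones: 4)
  rows 120-127 [x1,x2,x3,x4=1111]: 11001100  (ones: 4)
Count of 1-rows = 4+4+4+4+4+4+4+4+4+4+4+4+4+4+4+4 = 64

64


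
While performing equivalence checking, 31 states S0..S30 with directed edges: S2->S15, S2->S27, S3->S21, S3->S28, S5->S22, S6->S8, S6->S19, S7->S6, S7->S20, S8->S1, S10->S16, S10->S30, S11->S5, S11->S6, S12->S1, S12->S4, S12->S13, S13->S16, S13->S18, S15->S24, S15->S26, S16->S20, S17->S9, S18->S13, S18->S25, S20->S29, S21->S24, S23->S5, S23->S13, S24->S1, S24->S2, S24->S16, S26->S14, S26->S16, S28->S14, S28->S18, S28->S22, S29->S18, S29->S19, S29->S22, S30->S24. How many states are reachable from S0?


BFS from S0:
  layer 0: {S0}
Reachable set: {S0}
Count = 1

1


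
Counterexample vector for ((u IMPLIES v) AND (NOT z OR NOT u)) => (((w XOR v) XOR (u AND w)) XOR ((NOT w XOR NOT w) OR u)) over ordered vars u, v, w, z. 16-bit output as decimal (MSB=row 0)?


F1 = ((u IMPLIES v) AND (NOT z OR NOT u))
F2 = (((w XOR v) XOR (u AND w)) XOR ((NOT w XOR NOT w) OR u))
Counterexample to F1=>F2 is where F1=1 and F2=0.
Evaluate each row (bits = u,v,w,z, MSB first):
  row 0 [0000]: F1=1 F2=0 -> F1&~F2 -> 1
  row 1 [0001]: F1=1 F2=0 -> F1&~F2 -> 1
  row 2 [0010]: F1=1 F2=1 -> F1&~F2 -> 0
  row 3 [0011]: F1=1 F2=1 -> F1&~F2 -> 0
  row 4 [0100]: F1=1 F2=1 -> F1&~F2 -> 0
  row 5 [0101]: F1=1 F2=1 -> F1&~F2 -> 0
  row 6 [0110]: F1=1 F2=0 -> F1&~F2 -> 1
  row 7 [0111]: F1=1 F2=0 -> F1&~F2 -> 1
  row 8 [1000]: F1=0 F2=1 -> F1&~F2 -> 0
  row 9 [1001]: F1=0 F2=1 -> F1&~F2 -> 0
  row 10 [1010]: F1=0 F2=1 -> F1&~F2 -> 0
  row 11 [1011]: F1=0 F2=1 -> F1&~F2 -> 0
  row 12 [1100]: F1=1 F2=0 -> F1&~F2 -> 1
  row 13 [1101]: F1=0 F2=0 -> F1&~F2 -> 0
  row 14 [1110]: F1=1 F2=0 -> F1&~F2 -> 1
  row 15 [1111]: F1=0 F2=0 -> F1&~F2 -> 0
Full result column, 4 rows per line (u,v fixed per line; w,z runs 00..11 left to right):
  rows 0-3 [u,v=00]: 1100  = hex C
  rows 4-7 [u,v=01]: 0011  = hex 3
  rows 8-11 [u,v=10]: 0000  = hex 0
  rows 12-15 [u,v=11]: 1010  = hex A
Counterexample vector (row 0 .. row 15) = 1100001100001010
Output column grouped in 4s = 1100 0011 0000 1010 = 0xC30A
Convert to decimal digit by digit (value = value*16 + digit):
  C -> 12
  12*16 + 3 = 195
  195*16 + 0 = 3120
  3120*16 + 10 (A) = 49930
Decimal = 49930

49930


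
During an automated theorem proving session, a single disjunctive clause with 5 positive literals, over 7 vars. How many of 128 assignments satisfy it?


Step 1: Total=2^7=128
Step 2: Unsat when all 5 false: 2^2=4
Step 3: Sat=128-4=124

124


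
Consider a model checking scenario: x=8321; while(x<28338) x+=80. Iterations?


Step 1: x goes from 8321 toward 28338 by 80; the body runs while x<28338, so iterations = ceil((bound-start)/step)
Step 2: Distance=20017
Step 3: ceil(20017/80)=251

251


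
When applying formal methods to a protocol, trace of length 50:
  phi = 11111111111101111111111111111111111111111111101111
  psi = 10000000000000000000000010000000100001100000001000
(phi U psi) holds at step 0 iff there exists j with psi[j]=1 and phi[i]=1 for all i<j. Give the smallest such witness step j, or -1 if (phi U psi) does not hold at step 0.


(phi U psi) at 0: need smallest j with psi[j]=1 and phi[i]=1 for all i in [0,j).
Scan from step 0:
  step 0: psi=1 and phi held for [0,0) -> witness found
Witness step = 0

0


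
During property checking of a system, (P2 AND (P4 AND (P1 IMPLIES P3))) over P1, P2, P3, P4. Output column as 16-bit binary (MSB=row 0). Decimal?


Formula: (P2 AND (P4 AND (P1 IMPLIES P3))) over P1, P2, P3, P4 (16 rows)
Evaluate each row (bits = P1,P2,P3,P4, MSB first):
  row 0 [0000]: (0 AND (0 AND (0 IMPLIES 0))) -> 0
  row 1 [0001]: (0 AND (1 AND (0 IMPLIES 0))) -> 0
  row 2 [0010]: (0 AND (0 AND (0 IMPLIES 1))) -> 0
  row 3 [0011]: (0 AND (1 AND (0 IMPLIES 1))) -> 0
  row 4 [0100]: (1 AND (0 AND (0 IMPLIES 0))) -> 0
  row 5 [0101]: (1 AND (1 AND (0 IMPLIES 0))) -> 1
  row 6 [0110]: (1 AND (0 AND (0 IMPLIES 1))) -> 0
  row 7 [0111]: (1 AND (1 AND (0 IMPLIES 1))) -> 1
  row 8 [1000]: (0 AND (0 AND (1 IMPLIES 0))) -> 0
  row 9 [1001]: (0 AND (1 AND (1 IMPLIES 0))) -> 0
  row 10 [1010]: (0 AND (0 AND (1 IMPLIES 1))) -> 0
  row 11 [1011]: (0 AND (1 AND (1 IMPLIES 1))) -> 0
  row 12 [1100]: (1 AND (0 AND (1 IMPLIES 0))) -> 0
  row 13 [1101]: (1 AND (1 AND (1 IMPLIES 0))) -> 0
  row 14 [1110]: (1 AND (0 AND (1 IMPLIES 1))) -> 0
  row 15 [1111]: (1 AND (1 AND (1 IMPLIES 1))) -> 1
Full result column, 4 rows per line (P1,P2 fixed per line; P3,P4 runs 00..11 left to right):
  rows 0-3 [P1,P2=00]: 0000  = hex 0
  rows 4-7 [P1,P2=01]: 0101  = hex 5
  rows 8-11 [P1,P2=10]: 0000  = hex 0
  rows 12-15 [P1,P2=11]: 0001  = hex 1
Output column (row 0 .. row 15) = 0000010100000001
Output column grouped in 4s = 0000 0101 0000 0001 = 0x0501
Convert to decimal digit by digit (value = value*16 + digit):
  0 -> 0
  0*16 + 5 = 5
  5*16 + 0 = 80
  80*16 + 1 = 1281
Decimal = 1281

1281


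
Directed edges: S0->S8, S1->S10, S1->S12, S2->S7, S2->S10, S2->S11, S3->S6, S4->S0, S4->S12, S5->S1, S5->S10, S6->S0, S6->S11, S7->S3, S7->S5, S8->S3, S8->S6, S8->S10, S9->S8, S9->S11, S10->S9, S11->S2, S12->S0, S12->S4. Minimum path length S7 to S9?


BFS layer-by-layer from S7:
  dist 0: {S7}
  dist 1: {S3, S5}
  dist 2: {S1, S6, S10}
  dist 3: {S0, S9, S11, S12}
  -> S9 reached at distance 3
Shortest path length = 3

3


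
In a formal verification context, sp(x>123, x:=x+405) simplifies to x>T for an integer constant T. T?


Formula: sp(P, x:=E) = exists old_x. (x = E[old_x/x]) AND P[old_x/x] (old_x is the value of x before the assignment; eliminate old_x by solving x = E[old_x/x] for old_x)
Step 1: Precondition P: x>123, i.e. old_x > 123
Step 2: Assignment gives x = old_x + 405, so old_x = x - 405
Step 3: Substitute into P: x - 405 > 123
Step 4: Simplify: x > 123+405 = 528

528


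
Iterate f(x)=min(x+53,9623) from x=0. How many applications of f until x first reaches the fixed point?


Step 1: x=0, cap=9623, increment=53
Step 2: x grows by 53 each step until capped at 9623; fixed point is x=9623
Step 3: iterations = ceil(9623/53) = 182

182


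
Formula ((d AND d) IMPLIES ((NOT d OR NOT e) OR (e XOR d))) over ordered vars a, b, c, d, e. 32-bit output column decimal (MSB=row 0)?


Formula: ((d AND d) IMPLIES ((NOT d OR NOT e) OR (e XOR d))) over a, b, c, d, e (32 rows)
Evaluate each row (bits = a,b,c,d,e, MSB first):
  row 0 [00000]: ((0 AND 0) IMPLIES ((NOT 0 OR NOT 0) OR (0 XOR 0))) -> 1
  row 1 [00001]: ((0 AND 0) IMPLIES ((NOT 0 OR NOT 1) OR (1 XOR 0))) -> 1
  row 2 [00010]: ((1 AND 1) IMPLIES ((NOT 1 OR NOT 0) OR (0 XOR 1))) -> 1
  row 3 [00011]: ((1 AND 1) IMPLIES ((NOT 1 OR NOT 1) OR (1 XOR 1))) -> 0
  row 4 [00100]: ((0 AND 0) IMPLIES ((NOT 0 OR NOT 0) OR (0 XOR 0))) -> 1
  row 5 [00101]: ((0 AND 0) IMPLIES ((NOT 0 OR NOT 1) OR (1 XOR 0))) -> 1
  row 6 [00110]: ((1 AND 1) IMPLIES ((NOT 1 OR NOT 0) OR (0 XOR 1))) -> 1
  row 7 [00111]: ((1 AND 1) IMPLIES ((NOT 1 OR NOT 1) OR (1 XOR 1))) -> 0
  row 8 [01000]: ((0 AND 0) IMPLIES ((NOT 0 OR NOT 0) OR (0 XOR 0))) -> 1
  row 9 [01001]: ((0 AND 0) IMPLIES ((NOT 0 OR NOT 1) OR (1 XOR 0))) -> 1
  row 10 [01010]: ((1 AND 1) IMPLIES ((NOT 1 OR NOT 0) OR (0 XOR 1))) -> 1
  row 11 [01011]: ((1 AND 1) IMPLIES ((NOT 1 OR NOT 1) OR (1 XOR 1))) -> 0
  row 12 [01100]: ((0 AND 0) IMPLIES ((NOT 0 OR NOT 0) OR (0 XOR 0))) -> 1
  row 13 [01101]: ((0 AND 0) IMPLIES ((NOT 0 OR NOT 1) OR (1 XOR 0))) -> 1
  row 14 [01110]: ((1 AND 1) IMPLIES ((NOT 1 OR NOT 0) OR (0 XOR 1))) -> 1
  row 15 [01111]: ((1 AND 1) IMPLIES ((NOT 1 OR NOT 1) OR (1 XOR 1))) -> 0
  row 16 [10000]: ((0 AND 0) IMPLIES ((NOT 0 OR NOT 0) OR (0 XOR 0))) -> 1
  row 17 [10001]: ((0 AND 0) IMPLIES ((NOT 0 OR NOT 1) OR (1 XOR 0))) -> 1
  row 18 [10010]: ((1 AND 1) IMPLIES ((NOT 1 OR NOT 0) OR (0 XOR 1))) -> 1
  row 19 [10011]: ((1 AND 1) IMPLIES ((NOT 1 OR NOT 1) OR (1 XOR 1))) -> 0
  row 20 [10100]: ((0 AND 0) IMPLIES ((NOT 0 OR NOT 0) OR (0 XOR 0))) -> 1
  row 21 [10101]: ((0 AND 0) IMPLIES ((NOT 0 OR NOT 1) OR (1 XOR 0))) -> 1
  row 22 [10110]: ((1 AND 1) IMPLIES ((NOT 1 OR NOT 0) OR (0 XOR 1))) -> 1
  row 23 [10111]: ((1 AND 1) IMPLIES ((NOT 1 OR NOT 1) OR (1 XOR 1))) -> 0
  row 24 [11000]: ((0 AND 0) IMPLIES ((NOT 0 OR NOT 0) OR (0 XOR 0))) -> 1
  row 25 [11001]: ((0 AND 0) IMPLIES ((NOT 0 OR NOT 1) OR (1 XOR 0))) -> 1
  row 26 [11010]: ((1 AND 1) IMPLIES ((NOT 1 OR NOT 0) OR (0 XOR 1))) -> 1
  row 27 [11011]: ((1 AND 1) IMPLIES ((NOT 1 OR NOT 1) OR (1 XOR 1))) -> 0
  row 28 [11100]: ((0 AND 0) IMPLIES ((NOT 0 OR NOT 0) OR (0 XOR 0))) -> 1
  row 29 [11101]: ((0 AND 0) IMPLIES ((NOT 0 OR NOT 1) OR (1 XOR 0))) -> 1
  row 30 [11110]: ((1 AND 1) IMPLIES ((NOT 1 OR NOT 0) OR (0 XOR 1))) -> 1
  row 31 [11111]: ((1 AND 1) IMPLIES ((NOT 1 OR NOT 1) OR (1 XOR 1))) -> 0
Full result column, 4 rows per line (a,b,c fixed per line; d,e runs 00..11 left to right):
  rows 0-3 [a,b,c=000]: 1110  = hex E
  rows 4-7 [a,b,c=001]: 1110  = hex E
  rows 8-11 [a,b,c=010]: 1110  = hex E
  rows 12-15 [a,b,c=011]: 1110  = hex E
  rows 16-19 [a,b,c=100]: 1110  = hex E
  rows 20-23 [a,b,c=101]: 1110  = hex E
  rows 24-27 [a,b,c=110]: 1110  = hex E
  rows 28-31 [a,b,c=111]: 1110  = hex E
Output column (row 0 .. row 31) = 11101110111011101110111011101110
Output column grouped in 4s = 1110 1110 1110 1110 1110 1110 1110 1110 = 0xEEEEEEEE
Convert to decimal digit by digit (value = value*16 + digit):
  E -> 14
  14*16 + 14 (E) = 238
  238*16 + 14 (E) = 3822
  3822*16 + 14 (E) = 61166
  61166*16 + 14 (E) = 978670
  978670*16 + 14 (E) = 15658734
  15658734*16 + 14 (E) = 250539758
  250539758*16 + 14 (E) = 4008636142
Decimal = 4008636142

4008636142


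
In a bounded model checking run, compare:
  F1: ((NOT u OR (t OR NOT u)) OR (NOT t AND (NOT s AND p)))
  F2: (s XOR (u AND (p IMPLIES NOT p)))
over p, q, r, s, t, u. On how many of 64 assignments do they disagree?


F1 = ((NOT u OR (t OR NOT u)) OR (NOT t AND (NOT s AND p)))
F2 = (s XOR (u AND (p IMPLIES NOT p)))
Evaluate both on each of 64 rows (bits = p,q,r,s,t,u):
  row 0 [000000]: F1=1 F2=0 (differ) -> 1
  row 1 [000001]: F1=0 F2=1 (differ) -> 1
  row 2 [000010]: F1=1 F2=0 (differ) -> 1
  row 3 [000011]: F1=1 F2=1 -> 0
  row 4 [000100]: F1=1 F2=1 -> 0
  (every remaining row is evaluated the same way; all 64 results are listed next)
Full result column, 8 rows per line (p,q,r fixed per line; s,t,u runs 000..111 left to right):
  rows 0-7 [p,q,r=000]: 11100001  (ones: 4)
  rows 8-15 [p,q,r=001]: 11100001  (ones: 4)
  rows 16-23 [p,q,r=010]: 11100001  (ones: 4)
  rows 24-31 [p,q,r=011]: 11100001  (ones: 4)
  rows 32-39 [p,q,r=100]: 11110100  (ones: 5)
  rows 40-47 [p,q,r=101]: 11110100  (ones: 5)
  rows 48-55 [p,q,r=110]: 11110100  (ones: 5)
  rows 56-63 [p,q,r=111]: 11110100  (ones: 5)
Disagreements = 4+4+4+4+5+5+5+5 = 36

36


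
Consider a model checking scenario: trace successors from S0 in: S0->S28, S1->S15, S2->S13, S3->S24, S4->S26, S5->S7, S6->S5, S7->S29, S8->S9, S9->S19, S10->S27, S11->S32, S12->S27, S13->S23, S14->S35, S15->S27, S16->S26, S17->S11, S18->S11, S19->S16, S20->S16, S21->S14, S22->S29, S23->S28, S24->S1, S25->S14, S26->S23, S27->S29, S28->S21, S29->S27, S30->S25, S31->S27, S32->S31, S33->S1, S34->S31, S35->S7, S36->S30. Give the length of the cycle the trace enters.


Trace from S0 until a state repeats:
  S0 -> S28 -> S21 -> S14 -> S35 -> S7 -> S29 -> S27 -> S29
S29 first seen at step 6, revisited at step 8.
Cycle length = 8 - 6 = 2

2


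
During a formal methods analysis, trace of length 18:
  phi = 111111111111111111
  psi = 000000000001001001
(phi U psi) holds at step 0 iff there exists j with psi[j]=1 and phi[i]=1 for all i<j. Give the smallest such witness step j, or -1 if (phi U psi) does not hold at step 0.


(phi U psi) at 0: need smallest j with psi[j]=1 and phi[i]=1 for all i in [0,j).
Scan from step 0:
  step 0: phi=1, psi=0 -> continue
  step 1: phi=1, psi=0 -> continue
  step 2: phi=1, psi=0 -> continue
  step 3: phi=1, psi=0 -> continue
  step 11: psi=1 and phi held for [0,11) -> witness found
Witness step = 11

11


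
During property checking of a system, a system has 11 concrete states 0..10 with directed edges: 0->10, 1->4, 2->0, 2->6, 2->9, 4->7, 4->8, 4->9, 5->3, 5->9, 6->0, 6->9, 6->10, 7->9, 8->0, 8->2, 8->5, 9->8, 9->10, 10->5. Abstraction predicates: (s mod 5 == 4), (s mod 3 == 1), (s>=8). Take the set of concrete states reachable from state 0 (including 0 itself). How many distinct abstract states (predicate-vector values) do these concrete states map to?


BFS from 0:
Concrete reachable: {0, 2, 3, 5, 6, 8, 9, 10}
Abstract via predicates (s mod 5 == 4), (s mod 3 == 1), (s>=8):
  (0,0,0) <- {0, 2, 3, 5, 6}
  (0,0,1) <- {8}
  (0,1,1) <- {10}
  (1,0,1) <- {9}
Distinct abstract states = 4

4


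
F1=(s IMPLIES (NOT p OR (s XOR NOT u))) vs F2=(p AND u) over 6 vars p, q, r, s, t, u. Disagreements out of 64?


F1 = (s IMPLIES (NOT p OR (s XOR NOT u)))
F2 = (p AND u)
Evaluate both on each of 64 rows (bits = p,q,r,s,t,u):
  row 0 [000000]: F1=1 F2=0 (differ) -> 1
  row 1 [000001]: F1=1 F2=0 (differ) -> 1
  row 2 [000010]: F1=1 F2=0 (differ) -> 1
  row 3 [000011]: F1=1 F2=0 (differ) -> 1
  row 4 [000100]: F1=1 F2=0 (differ) -> 1
  (every remaining row is evaluated the same way; all 64 results are listed next)
Full result column, 8 rows per line (p,q,r fixed per line; s,t,u runs 000..111 left to right):
  rows 0-7 [p,q,r=000]: 11111111  (ones: 8)
  rows 8-15 [p,q,r=001]: 11111111  (ones: 8)
  rows 16-23 [p,q,r=010]: 11111111  (ones: 8)
  rows 24-31 [p,q,r=011]: 11111111  (ones: 8)
  rows 32-39 [p,q,r=100]: 10100000  (ones: 2)
  rows 40-47 [p,q,r=101]: 10100000  (ones: 2)
  rows 48-55 [p,q,r=110]: 10100000  (ones: 2)
  rows 56-63 [p,q,r=111]: 10100000  (ones: 2)
Disagreements = 8+8+8+8+2+2+2+2 = 40

40


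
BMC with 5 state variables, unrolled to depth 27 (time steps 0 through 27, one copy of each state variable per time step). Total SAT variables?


BMC unrolls to depth k, creating one copy of each state var for steps 0..k.
Step count = 27 + 1 = 28 (steps 0 through 27)
Vars per step = 5
Total = 5 * 28 = 140

140


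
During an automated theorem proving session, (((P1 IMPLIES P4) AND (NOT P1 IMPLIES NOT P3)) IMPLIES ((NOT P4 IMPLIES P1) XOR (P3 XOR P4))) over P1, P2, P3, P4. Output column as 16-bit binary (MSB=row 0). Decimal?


Formula: (((P1 IMPLIES P4) AND (NOT P1 IMPLIES NOT P3)) IMPLIES ((NOT P4 IMPLIES P1) XOR (P3 XOR P4))) over P1, P2, P3, P4 (16 rows)
Evaluate each row (bits = P1,P2,P3,P4, MSB first):
  row 0 [0000]: (((0 IMPLIES 0) AND (NOT 0 IMPLIES NOT 0)) IMPLIES ((NOT 0 IMPLIES 0) XOR (0 XOR 0))) -> 0
  row 1 [0001]: (((0 IMPLIES 1) AND (NOT 0 IMPLIES NOT 0)) IMPLIES ((NOT 1 IMPLIES 0) XOR (0 XOR 1))) -> 0
  row 2 [0010]: (((0 IMPLIES 0) AND (NOT 0 IMPLIES NOT 1)) IMPLIES ((NOT 0 IMPLIES 0) XOR (1 XOR 0))) -> 1
  row 3 [0011]: (((0 IMPLIES 1) AND (NOT 0 IMPLIES NOT 1)) IMPLIES ((NOT 1 IMPLIES 0) XOR (1 XOR 1))) -> 1
  row 4 [0100]: (((0 IMPLIES 0) AND (NOT 0 IMPLIES NOT 0)) IMPLIES ((NOT 0 IMPLIES 0) XOR (0 XOR 0))) -> 0
  row 5 [0101]: (((0 IMPLIES 1) AND (NOT 0 IMPLIES NOT 0)) IMPLIES ((NOT 1 IMPLIES 0) XOR (0 XOR 1))) -> 0
  row 6 [0110]: (((0 IMPLIES 0) AND (NOT 0 IMPLIES NOT 1)) IMPLIES ((NOT 0 IMPLIES 0) XOR (1 XOR 0))) -> 1
  row 7 [0111]: (((0 IMPLIES 1) AND (NOT 0 IMPLIES NOT 1)) IMPLIES ((NOT 1 IMPLIES 0) XOR (1 XOR 1))) -> 1
  row 8 [1000]: (((1 IMPLIES 0) AND (NOT 1 IMPLIES NOT 0)) IMPLIES ((NOT 0 IMPLIES 1) XOR (0 XOR 0))) -> 1
  row 9 [1001]: (((1 IMPLIES 1) AND (NOT 1 IMPLIES NOT 0)) IMPLIES ((NOT 1 IMPLIES 1) XOR (0 XOR 1))) -> 0
  row 10 [1010]: (((1 IMPLIES 0) AND (NOT 1 IMPLIES NOT 1)) IMPLIES ((NOT 0 IMPLIES 1) XOR (1 XOR 0))) -> 1
  row 11 [1011]: (((1 IMPLIES 1) AND (NOT 1 IMPLIES NOT 1)) IMPLIES ((NOT 1 IMPLIES 1) XOR (1 XOR 1))) -> 1
  row 12 [1100]: (((1 IMPLIES 0) AND (NOT 1 IMPLIES NOT 0)) IMPLIES ((NOT 0 IMPLIES 1) XOR (0 XOR 0))) -> 1
  row 13 [1101]: (((1 IMPLIES 1) AND (NOT 1 IMPLIES NOT 0)) IMPLIES ((NOT 1 IMPLIES 1) XOR (0 XOR 1))) -> 0
  row 14 [1110]: (((1 IMPLIES 0) AND (NOT 1 IMPLIES NOT 1)) IMPLIES ((NOT 0 IMPLIES 1) XOR (1 XOR 0))) -> 1
  row 15 [1111]: (((1 IMPLIES 1) AND (NOT 1 IMPLIES NOT 1)) IMPLIES ((NOT 1 IMPLIES 1) XOR (1 XOR 1))) -> 1
Full result column, 4 rows per line (P1,P2 fixed per line; P3,P4 runs 00..11 left to right):
  rows 0-3 [P1,P2=00]: 0011  = hex 3
  rows 4-7 [P1,P2=01]: 0011  = hex 3
  rows 8-11 [P1,P2=10]: 1011  = hex B
  rows 12-15 [P1,P2=11]: 1011  = hex B
Output column (row 0 .. row 15) = 0011001110111011
Output column grouped in 4s = 0011 0011 1011 1011 = 0x33BB
Convert to decimal digit by digit (value = value*16 + digit):
  3 -> 3
  3*16 + 3 = 51
  51*16 + 11 (B) = 827
  827*16 + 11 (B) = 13243
Decimal = 13243

13243
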